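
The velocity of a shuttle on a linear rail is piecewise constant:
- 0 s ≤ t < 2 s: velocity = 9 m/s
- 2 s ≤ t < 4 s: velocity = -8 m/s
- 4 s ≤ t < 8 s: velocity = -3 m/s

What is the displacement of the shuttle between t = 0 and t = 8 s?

Displacement is the signed area under the v-t curve.
0–2 s: 9 × 2 = 18 m
2–4 s: -8 × 2 = -16 m
4–8 s: -3 × 4 = -12 m
Net displacement = -10 m

-10 m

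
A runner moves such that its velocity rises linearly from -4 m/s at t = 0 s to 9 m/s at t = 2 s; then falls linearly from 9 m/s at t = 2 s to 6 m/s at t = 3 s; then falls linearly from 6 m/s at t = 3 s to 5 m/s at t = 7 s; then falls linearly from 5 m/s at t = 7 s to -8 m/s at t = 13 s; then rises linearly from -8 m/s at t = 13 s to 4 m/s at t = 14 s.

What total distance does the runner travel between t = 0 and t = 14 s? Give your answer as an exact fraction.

Total distance travelled is ∫|v| dt — sum the magnitudes of each area piece.
0–2 s: v = 0 at t = 8/13 s; triangle areas 16/13 + 81/13 = 97/13 m
2–3 s: |½(9 + 6)(1)| = 7.5 m
3–7 s: |½(6 + 5)(4)| = 22 m
7–13 s: v = 0 at t = 121/13 s; triangle areas 75/13 + 192/13 = 267/13 m
13–14 s: v = 0 at t = 41/3 s; triangle areas 8/3 + 2/3 = 10/3 m
Total distance = 365/6 m

365/6 m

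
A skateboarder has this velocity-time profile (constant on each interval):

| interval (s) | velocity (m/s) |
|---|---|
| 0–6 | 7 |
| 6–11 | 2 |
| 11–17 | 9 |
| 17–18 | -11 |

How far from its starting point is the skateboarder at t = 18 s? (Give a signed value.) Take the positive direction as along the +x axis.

Net displacement equals the area under the velocity-time graph (areas below the axis count negative).
0–6 s: 7 × 6 = 42 m
6–11 s: 2 × 5 = 10 m
11–17 s: 9 × 6 = 54 m
17–18 s: -11 × 1 = -11 m
Net displacement = 95 m

95 m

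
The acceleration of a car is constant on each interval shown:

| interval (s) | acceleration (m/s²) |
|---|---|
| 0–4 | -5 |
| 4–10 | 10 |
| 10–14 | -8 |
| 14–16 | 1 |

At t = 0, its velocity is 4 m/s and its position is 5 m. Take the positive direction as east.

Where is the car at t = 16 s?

203 m

On each constant-a segment, Δv = aΔt and Δx = v₀Δt + ½aΔt²; chain segment to segment.
0–4 s: v starts 4 m/s; Δx = 4·4 + ½·-5·4² = -24 m; v ends -16 m/s.
4–10 s: v starts -16 m/s; Δx = -16·6 + ½·10·6² = 84 m; v ends 44 m/s.
10–14 s: v starts 44 m/s; Δx = 44·4 + ½·-8·4² = 112 m; v ends 12 m/s.
14–16 s: v starts 12 m/s; Δx = 12·2 + ½·1·2² = 26 m; v ends 14 m/s.
x(16) = 5 + Σ Δx = 203 m.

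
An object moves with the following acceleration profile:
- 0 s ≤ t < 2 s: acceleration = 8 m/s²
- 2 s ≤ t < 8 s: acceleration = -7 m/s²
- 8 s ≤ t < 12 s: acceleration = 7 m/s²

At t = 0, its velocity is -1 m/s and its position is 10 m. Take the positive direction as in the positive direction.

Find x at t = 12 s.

On each constant-a segment, Δv = aΔt and Δx = v₀Δt + ½aΔt²; chain segment to segment.
0–2 s: v starts -1 m/s; Δx = -1·2 + ½·8·2² = 14 m; v ends 15 m/s.
2–8 s: v starts 15 m/s; Δx = 15·6 + ½·-7·6² = -36 m; v ends -27 m/s.
8–12 s: v starts -27 m/s; Δx = -27·4 + ½·7·4² = -52 m; v ends 1 m/s.
x(12) = 10 + Σ Δx = -64 m.

-64 m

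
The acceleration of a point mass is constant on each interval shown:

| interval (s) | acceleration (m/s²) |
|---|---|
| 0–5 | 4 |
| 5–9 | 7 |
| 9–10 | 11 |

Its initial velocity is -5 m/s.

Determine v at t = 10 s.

54 m/s

Δv equals the area under the a-t graph; then v = v₀ + Δv.
0–5 s: 4 × 5 = 20 m/s
5–9 s: 7 × 4 = 28 m/s
9–10 s: 11 × 1 = 11 m/s
Δv = 59 m/s, so v(10) = -5 + (59) = 54 m/s.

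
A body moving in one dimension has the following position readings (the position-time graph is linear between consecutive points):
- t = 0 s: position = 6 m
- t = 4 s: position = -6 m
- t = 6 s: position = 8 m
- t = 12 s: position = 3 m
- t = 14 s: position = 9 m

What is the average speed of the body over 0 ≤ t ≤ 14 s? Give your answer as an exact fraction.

Average speed = (total path length)/(elapsed time); on a piecewise-linear x-t graph the path length is Σ|Δx|.
0–4 s: |Δx| = |-6 − 6| = 12 m
4–6 s: |Δx| = |8 − -6| = 14 m
6–12 s: |Δx| = |3 − 8| = 5 m
12–14 s: |Δx| = |9 − 3| = 6 m
Total path = 37 m; average speed = 37/14 = 37/14 m/s.

37/14 m/s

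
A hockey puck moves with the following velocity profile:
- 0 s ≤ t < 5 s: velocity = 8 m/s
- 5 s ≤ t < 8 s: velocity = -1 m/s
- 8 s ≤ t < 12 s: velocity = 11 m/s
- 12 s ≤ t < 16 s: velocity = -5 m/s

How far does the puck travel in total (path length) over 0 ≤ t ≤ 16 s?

107 m

Distance (not displacement) is the total path length: add the absolute areas under v-t.
0–5 s: |8| × 5 = 40 m
5–8 s: |-1| × 3 = 3 m
8–12 s: |11| × 4 = 44 m
12–16 s: |-5| × 4 = 20 m
Total distance = 107 m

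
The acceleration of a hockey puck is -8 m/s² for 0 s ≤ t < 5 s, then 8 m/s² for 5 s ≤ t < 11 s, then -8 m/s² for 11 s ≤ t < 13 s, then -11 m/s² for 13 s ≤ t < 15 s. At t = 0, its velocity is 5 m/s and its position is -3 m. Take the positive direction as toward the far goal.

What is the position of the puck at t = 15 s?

-162 m

On each constant-a segment, Δv = aΔt and Δx = v₀Δt + ½aΔt²; chain segment to segment.
0–5 s: v starts 5 m/s; Δx = 5·5 + ½·-8·5² = -75 m; v ends -35 m/s.
5–11 s: v starts -35 m/s; Δx = -35·6 + ½·8·6² = -66 m; v ends 13 m/s.
11–13 s: v starts 13 m/s; Δx = 13·2 + ½·-8·2² = 10 m; v ends -3 m/s.
13–15 s: v starts -3 m/s; Δx = -3·2 + ½·-11·2² = -28 m; v ends -25 m/s.
x(15) = -3 + Σ Δx = -162 m.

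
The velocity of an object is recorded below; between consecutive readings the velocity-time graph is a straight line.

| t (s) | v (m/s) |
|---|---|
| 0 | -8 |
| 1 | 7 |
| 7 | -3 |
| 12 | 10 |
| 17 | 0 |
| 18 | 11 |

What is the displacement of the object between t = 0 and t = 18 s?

59.5 m

Displacement is the signed area under the v-t curve.
0–1 s: ½(-8 + 7)(1) = -0.5 m
1–7 s: ½(7 + -3)(6) = 12 m
7–12 s: ½(-3 + 10)(5) = 17.5 m
12–17 s: ½(10 + 0)(5) = 25 m
17–18 s: ½(0 + 11)(1) = 5.5 m
Net displacement = 59.5 m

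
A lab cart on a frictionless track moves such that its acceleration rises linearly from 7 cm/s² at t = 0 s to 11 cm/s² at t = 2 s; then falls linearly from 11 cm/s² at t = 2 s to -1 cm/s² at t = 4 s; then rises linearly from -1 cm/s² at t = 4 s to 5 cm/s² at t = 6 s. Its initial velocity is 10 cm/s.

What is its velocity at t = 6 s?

42 cm/s

Δv equals the area under the a-t graph; then v = v₀ + Δv.
0–2 s: ½(7 + 11)(2) = 18 cm/s
2–4 s: ½(11 + -1)(2) = 10 cm/s
4–6 s: ½(-1 + 5)(2) = 4 cm/s
Δv = 32 cm/s, so v(6) = 10 + (32) = 42 cm/s.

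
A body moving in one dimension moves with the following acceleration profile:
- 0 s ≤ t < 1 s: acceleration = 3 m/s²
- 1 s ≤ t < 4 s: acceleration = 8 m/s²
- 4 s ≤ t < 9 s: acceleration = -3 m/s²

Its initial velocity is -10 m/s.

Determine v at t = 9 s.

Δv equals the area under the a-t graph; then v = v₀ + Δv.
0–1 s: 3 × 1 = 3 m/s
1–4 s: 8 × 3 = 24 m/s
4–9 s: -3 × 5 = -15 m/s
Δv = 12 m/s, so v(9) = -10 + (12) = 2 m/s.

2 m/s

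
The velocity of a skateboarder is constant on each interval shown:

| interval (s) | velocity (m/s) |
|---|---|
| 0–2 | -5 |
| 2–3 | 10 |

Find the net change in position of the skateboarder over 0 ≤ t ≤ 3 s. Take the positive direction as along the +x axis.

0 m

Displacement is the signed area under the v-t curve.
0–2 s: -5 × 2 = -10 m
2–3 s: 10 × 1 = 10 m
Net displacement = 0 m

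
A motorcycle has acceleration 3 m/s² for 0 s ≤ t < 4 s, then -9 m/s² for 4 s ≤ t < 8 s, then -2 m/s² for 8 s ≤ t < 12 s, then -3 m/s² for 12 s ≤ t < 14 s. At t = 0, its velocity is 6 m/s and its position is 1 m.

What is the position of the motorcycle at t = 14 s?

On each constant-a segment, Δv = aΔt and Δx = v₀Δt + ½aΔt²; chain segment to segment.
0–4 s: v starts 6 m/s; Δx = 6·4 + ½·3·4² = 48 m; v ends 18 m/s.
4–8 s: v starts 18 m/s; Δx = 18·4 + ½·-9·4² = 0 m; v ends -18 m/s.
8–12 s: v starts -18 m/s; Δx = -18·4 + ½·-2·4² = -88 m; v ends -26 m/s.
12–14 s: v starts -26 m/s; Δx = -26·2 + ½·-3·2² = -58 m; v ends -32 m/s.
x(14) = 1 + Σ Δx = -97 m.

-97 m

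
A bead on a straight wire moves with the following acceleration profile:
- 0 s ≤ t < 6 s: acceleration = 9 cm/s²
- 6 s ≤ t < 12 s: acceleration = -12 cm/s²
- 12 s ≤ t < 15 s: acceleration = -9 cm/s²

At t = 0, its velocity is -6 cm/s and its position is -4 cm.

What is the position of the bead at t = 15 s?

On each constant-a segment, Δv = aΔt and Δx = v₀Δt + ½aΔt²; chain segment to segment.
0–6 s: v starts -6 cm/s; Δx = -6·6 + ½·9·6² = 126 cm; v ends 48 cm/s.
6–12 s: v starts 48 cm/s; Δx = 48·6 + ½·-12·6² = 72 cm; v ends -24 cm/s.
12–15 s: v starts -24 cm/s; Δx = -24·3 + ½·-9·3² = -112.5 cm; v ends -51 cm/s.
x(15) = -4 + Σ Δx = 81.5 cm.

81.5 cm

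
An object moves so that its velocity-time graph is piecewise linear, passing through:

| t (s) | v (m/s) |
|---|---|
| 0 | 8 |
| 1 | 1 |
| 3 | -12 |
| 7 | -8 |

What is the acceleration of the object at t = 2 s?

Acceleration is the slope of the v-t graph on 1–3 s: (-12 − 1)/(3 − 1) = -6.5 m/s².

-6.5 m/s²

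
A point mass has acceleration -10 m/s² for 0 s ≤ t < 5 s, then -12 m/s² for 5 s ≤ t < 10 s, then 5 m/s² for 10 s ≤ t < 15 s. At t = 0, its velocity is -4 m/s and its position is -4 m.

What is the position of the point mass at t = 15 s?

-1076.5 m

On each constant-a segment, Δv = aΔt and Δx = v₀Δt + ½aΔt²; chain segment to segment.
0–5 s: v starts -4 m/s; Δx = -4·5 + ½·-10·5² = -145 m; v ends -54 m/s.
5–10 s: v starts -54 m/s; Δx = -54·5 + ½·-12·5² = -420 m; v ends -114 m/s.
10–15 s: v starts -114 m/s; Δx = -114·5 + ½·5·5² = -507.5 m; v ends -89 m/s.
x(15) = -4 + Σ Δx = -1076.5 m.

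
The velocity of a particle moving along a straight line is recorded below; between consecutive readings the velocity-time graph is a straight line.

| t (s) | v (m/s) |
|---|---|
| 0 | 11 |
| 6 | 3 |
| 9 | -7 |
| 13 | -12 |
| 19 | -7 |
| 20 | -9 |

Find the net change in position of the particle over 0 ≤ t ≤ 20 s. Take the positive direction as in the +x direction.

-67 m

Displacement is the signed area under the v-t curve.
0–6 s: ½(11 + 3)(6) = 42 m
6–9 s: ½(3 + -7)(3) = -6 m
9–13 s: ½(-7 + -12)(4) = -38 m
13–19 s: ½(-12 + -7)(6) = -57 m
19–20 s: ½(-7 + -9)(1) = -8 m
Net displacement = -67 m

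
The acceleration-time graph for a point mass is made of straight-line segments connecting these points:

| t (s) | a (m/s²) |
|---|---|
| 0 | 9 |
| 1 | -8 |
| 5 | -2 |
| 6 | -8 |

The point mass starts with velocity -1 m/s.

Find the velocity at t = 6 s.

Δv equals the area under the a-t graph; then v = v₀ + Δv.
0–1 s: ½(9 + -8)(1) = 0.5 m/s
1–5 s: ½(-8 + -2)(4) = -20 m/s
5–6 s: ½(-2 + -8)(1) = -5 m/s
Δv = -24.5 m/s, so v(6) = -1 + (-24.5) = -25.5 m/s.

-25.5 m/s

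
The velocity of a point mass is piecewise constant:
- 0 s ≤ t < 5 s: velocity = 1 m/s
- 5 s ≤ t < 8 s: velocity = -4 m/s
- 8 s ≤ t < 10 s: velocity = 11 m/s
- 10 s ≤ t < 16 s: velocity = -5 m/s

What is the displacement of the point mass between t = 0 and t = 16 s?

Net displacement equals the area under the velocity-time graph (areas below the axis count negative).
0–5 s: 1 × 5 = 5 m
5–8 s: -4 × 3 = -12 m
8–10 s: 11 × 2 = 22 m
10–16 s: -5 × 6 = -30 m
Net displacement = -15 m

-15 m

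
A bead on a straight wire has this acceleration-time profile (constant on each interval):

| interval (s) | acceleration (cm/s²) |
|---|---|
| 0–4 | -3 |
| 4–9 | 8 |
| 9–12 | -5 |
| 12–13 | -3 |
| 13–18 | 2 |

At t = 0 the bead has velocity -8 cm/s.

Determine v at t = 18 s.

12 cm/s

Δv equals the area under the a-t graph; then v = v₀ + Δv.
0–4 s: -3 × 4 = -12 cm/s
4–9 s: 8 × 5 = 40 cm/s
9–12 s: -5 × 3 = -15 cm/s
12–13 s: -3 × 1 = -3 cm/s
13–18 s: 2 × 5 = 10 cm/s
Δv = 20 cm/s, so v(18) = -8 + (20) = 12 cm/s.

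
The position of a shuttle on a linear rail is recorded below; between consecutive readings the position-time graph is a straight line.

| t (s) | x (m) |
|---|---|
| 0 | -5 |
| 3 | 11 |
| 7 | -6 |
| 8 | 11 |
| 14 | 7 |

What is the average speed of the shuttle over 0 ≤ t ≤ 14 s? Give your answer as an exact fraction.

27/7 m/s

Average speed = (total path length)/(elapsed time); on a piecewise-linear x-t graph the path length is Σ|Δx|.
0–3 s: |Δx| = |11 − -5| = 16 m
3–7 s: |Δx| = |-6 − 11| = 17 m
7–8 s: |Δx| = |11 − -6| = 17 m
8–14 s: |Δx| = |7 − 11| = 4 m
Total path = 54 m; average speed = 54/14 = 27/7 m/s.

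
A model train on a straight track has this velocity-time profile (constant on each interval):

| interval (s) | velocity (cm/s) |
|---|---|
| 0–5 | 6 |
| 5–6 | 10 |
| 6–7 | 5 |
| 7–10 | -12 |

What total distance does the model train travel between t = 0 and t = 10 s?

81 cm

Distance (not displacement) is the total path length: add the absolute areas under v-t.
0–5 s: |6| × 5 = 30 cm
5–6 s: |10| × 1 = 10 cm
6–7 s: |5| × 1 = 5 cm
7–10 s: |-12| × 3 = 36 cm
Total distance = 81 cm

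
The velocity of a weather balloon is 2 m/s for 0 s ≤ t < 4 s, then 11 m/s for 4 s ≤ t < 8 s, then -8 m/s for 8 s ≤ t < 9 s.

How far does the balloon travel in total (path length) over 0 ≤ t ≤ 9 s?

60 m

Total distance travelled is ∫|v| dt — sum the magnitudes of each area piece.
0–4 s: |2| × 4 = 8 m
4–8 s: |11| × 4 = 44 m
8–9 s: |-8| × 1 = 8 m
Total distance = 60 m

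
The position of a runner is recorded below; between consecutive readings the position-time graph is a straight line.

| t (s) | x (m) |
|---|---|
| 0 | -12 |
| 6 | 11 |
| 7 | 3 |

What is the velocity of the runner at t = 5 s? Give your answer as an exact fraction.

Velocity is the slope of the x-t graph on 0–6 s: (11 − -12)/(6 − 0) = 23/6 m/s.

23/6 m/s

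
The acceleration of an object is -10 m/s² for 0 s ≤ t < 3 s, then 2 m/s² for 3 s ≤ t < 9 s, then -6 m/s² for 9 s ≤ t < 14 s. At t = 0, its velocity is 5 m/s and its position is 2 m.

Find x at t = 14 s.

On each constant-a segment, Δv = aΔt and Δx = v₀Δt + ½aΔt²; chain segment to segment.
0–3 s: v starts 5 m/s; Δx = 5·3 + ½·-10·3² = -30 m; v ends -25 m/s.
3–9 s: v starts -25 m/s; Δx = -25·6 + ½·2·6² = -114 m; v ends -13 m/s.
9–14 s: v starts -13 m/s; Δx = -13·5 + ½·-6·5² = -140 m; v ends -43 m/s.
x(14) = 2 + Σ Δx = -282 m.

-282 m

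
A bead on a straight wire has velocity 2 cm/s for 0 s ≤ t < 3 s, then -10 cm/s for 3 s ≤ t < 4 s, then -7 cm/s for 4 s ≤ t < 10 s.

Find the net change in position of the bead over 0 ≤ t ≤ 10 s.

-46 cm

Net displacement equals the area under the velocity-time graph (areas below the axis count negative).
0–3 s: 2 × 3 = 6 cm
3–4 s: -10 × 1 = -10 cm
4–10 s: -7 × 6 = -42 cm
Net displacement = -46 cm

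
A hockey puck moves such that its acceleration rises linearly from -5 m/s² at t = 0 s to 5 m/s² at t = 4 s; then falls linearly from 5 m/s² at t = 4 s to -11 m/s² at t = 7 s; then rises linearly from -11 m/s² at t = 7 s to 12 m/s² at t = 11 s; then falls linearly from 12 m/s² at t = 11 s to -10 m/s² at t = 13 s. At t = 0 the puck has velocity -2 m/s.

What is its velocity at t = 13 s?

-7 m/s

Δv equals the area under the a-t graph; then v = v₀ + Δv.
0–4 s: ½(-5 + 5)(4) = 0 m/s
4–7 s: ½(5 + -11)(3) = -9 m/s
7–11 s: ½(-11 + 12)(4) = 2 m/s
11–13 s: ½(12 + -10)(2) = 2 m/s
Δv = -5 m/s, so v(13) = -2 + (-5) = -7 m/s.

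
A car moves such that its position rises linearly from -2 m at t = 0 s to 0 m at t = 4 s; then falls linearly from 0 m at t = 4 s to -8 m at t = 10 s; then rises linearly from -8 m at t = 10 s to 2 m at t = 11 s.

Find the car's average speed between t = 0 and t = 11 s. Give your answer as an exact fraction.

20/11 m/s

Average speed = (total path length)/(elapsed time); on a piecewise-linear x-t graph the path length is Σ|Δx|.
0–4 s: |Δx| = |0 − -2| = 2 m
4–10 s: |Δx| = |-8 − 0| = 8 m
10–11 s: |Δx| = |2 − -8| = 10 m
Total path = 20 m; average speed = 20/11 = 20/11 m/s.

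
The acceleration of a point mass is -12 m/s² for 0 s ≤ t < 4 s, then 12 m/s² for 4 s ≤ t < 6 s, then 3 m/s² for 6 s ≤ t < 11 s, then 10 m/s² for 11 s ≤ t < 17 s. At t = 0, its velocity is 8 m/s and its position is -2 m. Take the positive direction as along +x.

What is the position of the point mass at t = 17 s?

On each constant-a segment, Δv = aΔt and Δx = v₀Δt + ½aΔt²; chain segment to segment.
0–4 s: v starts 8 m/s; Δx = 8·4 + ½·-12·4² = -64 m; v ends -40 m/s.
4–6 s: v starts -40 m/s; Δx = -40·2 + ½·12·2² = -56 m; v ends -16 m/s.
6–11 s: v starts -16 m/s; Δx = -16·5 + ½·3·5² = -42.5 m; v ends -1 m/s.
11–17 s: v starts -1 m/s; Δx = -1·6 + ½·10·6² = 174 m; v ends 59 m/s.
x(17) = -2 + Σ Δx = 9.5 m.

9.5 m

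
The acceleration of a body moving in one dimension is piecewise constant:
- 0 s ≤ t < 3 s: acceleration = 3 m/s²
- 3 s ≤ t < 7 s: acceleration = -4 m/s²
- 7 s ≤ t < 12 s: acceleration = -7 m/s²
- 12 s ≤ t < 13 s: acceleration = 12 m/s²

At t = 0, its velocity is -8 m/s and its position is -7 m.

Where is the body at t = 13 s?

On each constant-a segment, Δv = aΔt and Δx = v₀Δt + ½aΔt²; chain segment to segment.
0–3 s: v starts -8 m/s; Δx = -8·3 + ½·3·3² = -10.5 m; v ends 1 m/s.
3–7 s: v starts 1 m/s; Δx = 1·4 + ½·-4·4² = -28 m; v ends -15 m/s.
7–12 s: v starts -15 m/s; Δx = -15·5 + ½·-7·5² = -162.5 m; v ends -50 m/s.
12–13 s: v starts -50 m/s; Δx = -50·1 + ½·12·1² = -44 m; v ends -38 m/s.
x(13) = -7 + Σ Δx = -252 m.

-252 m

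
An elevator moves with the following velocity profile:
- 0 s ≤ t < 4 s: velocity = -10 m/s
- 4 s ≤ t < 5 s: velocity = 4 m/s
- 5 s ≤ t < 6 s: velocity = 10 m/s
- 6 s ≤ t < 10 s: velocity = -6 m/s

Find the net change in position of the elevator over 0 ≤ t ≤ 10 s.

Displacement is the signed area under the v-t curve.
0–4 s: -10 × 4 = -40 m
4–5 s: 4 × 1 = 4 m
5–6 s: 10 × 1 = 10 m
6–10 s: -6 × 4 = -24 m
Net displacement = -50 m

-50 m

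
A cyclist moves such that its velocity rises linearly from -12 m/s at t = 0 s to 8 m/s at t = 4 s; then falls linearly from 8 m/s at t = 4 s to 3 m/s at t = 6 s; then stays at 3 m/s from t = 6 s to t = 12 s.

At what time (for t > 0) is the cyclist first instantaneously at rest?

v changes sign on 0–4 s (from -12 to 8); the graph is linear there, so v = 0 at t = 0 + (12)·(4 − 0)/(8 − -12) = 2.4 s.

t = 2.4 s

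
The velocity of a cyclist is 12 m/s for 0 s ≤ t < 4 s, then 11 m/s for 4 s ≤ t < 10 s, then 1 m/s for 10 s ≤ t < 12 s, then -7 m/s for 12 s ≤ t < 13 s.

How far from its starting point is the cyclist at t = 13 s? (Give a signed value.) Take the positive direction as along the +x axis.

Net displacement equals the area under the velocity-time graph (areas below the axis count negative).
0–4 s: 12 × 4 = 48 m
4–10 s: 11 × 6 = 66 m
10–12 s: 1 × 2 = 2 m
12–13 s: -7 × 1 = -7 m
Net displacement = 109 m

109 m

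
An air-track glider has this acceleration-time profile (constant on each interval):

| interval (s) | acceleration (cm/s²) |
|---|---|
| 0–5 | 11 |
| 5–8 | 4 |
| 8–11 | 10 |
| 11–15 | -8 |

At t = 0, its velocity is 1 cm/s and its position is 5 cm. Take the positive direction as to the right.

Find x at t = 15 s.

910.5 cm

On each constant-a segment, Δv = aΔt and Δx = v₀Δt + ½aΔt²; chain segment to segment.
0–5 s: v starts 1 cm/s; Δx = 1·5 + ½·11·5² = 142.5 cm; v ends 56 cm/s.
5–8 s: v starts 56 cm/s; Δx = 56·3 + ½·4·3² = 186 cm; v ends 68 cm/s.
8–11 s: v starts 68 cm/s; Δx = 68·3 + ½·10·3² = 249 cm; v ends 98 cm/s.
11–15 s: v starts 98 cm/s; Δx = 98·4 + ½·-8·4² = 328 cm; v ends 66 cm/s.
x(15) = 5 + Σ Δx = 910.5 cm.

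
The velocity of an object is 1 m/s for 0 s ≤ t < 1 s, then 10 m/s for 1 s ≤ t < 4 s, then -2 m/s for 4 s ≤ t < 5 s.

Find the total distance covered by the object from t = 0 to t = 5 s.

Total distance travelled is ∫|v| dt — sum the magnitudes of each area piece.
0–1 s: |1| × 1 = 1 m
1–4 s: |10| × 3 = 30 m
4–5 s: |-2| × 1 = 2 m
Total distance = 33 m

33 m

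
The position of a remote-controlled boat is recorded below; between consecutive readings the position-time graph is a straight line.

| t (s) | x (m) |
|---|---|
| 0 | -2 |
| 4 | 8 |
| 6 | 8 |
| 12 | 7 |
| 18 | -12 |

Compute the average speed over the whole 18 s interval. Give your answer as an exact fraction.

5/3 m/s

Average speed = (total path length)/(elapsed time); on a piecewise-linear x-t graph the path length is Σ|Δx|.
0–4 s: |Δx| = |8 − -2| = 10 m
4–6 s: |Δx| = |8 − 8| = 0 m
6–12 s: |Δx| = |7 − 8| = 1 m
12–18 s: |Δx| = |-12 − 7| = 19 m
Total path = 30 m; average speed = 30/18 = 5/3 m/s.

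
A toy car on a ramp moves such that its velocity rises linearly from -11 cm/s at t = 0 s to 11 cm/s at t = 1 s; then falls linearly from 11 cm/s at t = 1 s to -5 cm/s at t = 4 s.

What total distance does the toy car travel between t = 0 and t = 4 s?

19.1875 cm

Distance (not displacement) is the total path length: add the absolute areas under v-t.
0–1 s: v = 0 at t = 0.5 s; triangle areas 2.75 + 2.75 = 5.5 cm
1–4 s: v = 0 at t = 3.0625 s; triangle areas 11.34375 + 2.34375 = 13.6875 cm
Total distance = 19.1875 cm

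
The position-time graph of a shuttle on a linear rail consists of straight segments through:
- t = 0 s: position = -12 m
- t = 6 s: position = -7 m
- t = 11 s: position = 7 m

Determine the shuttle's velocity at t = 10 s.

2.8 m/s

Velocity is the slope of the x-t graph on 6–11 s: (7 − -7)/(11 − 6) = 2.8 m/s.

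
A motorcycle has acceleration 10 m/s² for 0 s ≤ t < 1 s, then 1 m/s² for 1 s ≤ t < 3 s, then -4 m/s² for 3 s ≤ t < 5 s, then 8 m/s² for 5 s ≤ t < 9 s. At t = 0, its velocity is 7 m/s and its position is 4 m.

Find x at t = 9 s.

On each constant-a segment, Δv = aΔt and Δx = v₀Δt + ½aΔt²; chain segment to segment.
0–1 s: v starts 7 m/s; Δx = 7·1 + ½·10·1² = 12 m; v ends 17 m/s.
1–3 s: v starts 17 m/s; Δx = 17·2 + ½·1·2² = 36 m; v ends 19 m/s.
3–5 s: v starts 19 m/s; Δx = 19·2 + ½·-4·2² = 30 m; v ends 11 m/s.
5–9 s: v starts 11 m/s; Δx = 11·4 + ½·8·4² = 108 m; v ends 43 m/s.
x(9) = 4 + Σ Δx = 190 m.

190 m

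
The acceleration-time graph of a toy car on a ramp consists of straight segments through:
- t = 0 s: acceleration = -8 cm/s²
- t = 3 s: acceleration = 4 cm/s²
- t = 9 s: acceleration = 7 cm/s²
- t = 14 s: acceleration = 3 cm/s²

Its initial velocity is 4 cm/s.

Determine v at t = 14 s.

Δv equals the area under the a-t graph; then v = v₀ + Δv.
0–3 s: ½(-8 + 4)(3) = -6 cm/s
3–9 s: ½(4 + 7)(6) = 33 cm/s
9–14 s: ½(7 + 3)(5) = 25 cm/s
Δv = 52 cm/s, so v(14) = 4 + (52) = 56 cm/s.

56 cm/s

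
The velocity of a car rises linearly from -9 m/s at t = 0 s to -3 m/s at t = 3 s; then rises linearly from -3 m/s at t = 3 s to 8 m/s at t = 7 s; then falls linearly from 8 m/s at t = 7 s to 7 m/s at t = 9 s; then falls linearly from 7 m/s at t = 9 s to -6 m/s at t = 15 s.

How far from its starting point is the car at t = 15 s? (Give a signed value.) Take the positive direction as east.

Net displacement equals the area under the velocity-time graph (areas below the axis count negative).
0–3 s: ½(-9 + -3)(3) = -18 m
3–7 s: ½(-3 + 8)(4) = 10 m
7–9 s: ½(8 + 7)(2) = 15 m
9–15 s: ½(7 + -6)(6) = 3 m
Net displacement = 10 m

10 m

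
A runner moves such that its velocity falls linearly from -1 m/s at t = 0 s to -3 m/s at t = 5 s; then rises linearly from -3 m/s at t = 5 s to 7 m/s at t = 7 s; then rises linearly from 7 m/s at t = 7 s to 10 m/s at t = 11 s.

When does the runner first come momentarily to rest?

t = 5.6 s

v changes sign on 5–7 s (from -3 to 7); the graph is linear there, so v = 0 at t = 5 + (3)·(7 − 5)/(7 − -3) = 5.6 s.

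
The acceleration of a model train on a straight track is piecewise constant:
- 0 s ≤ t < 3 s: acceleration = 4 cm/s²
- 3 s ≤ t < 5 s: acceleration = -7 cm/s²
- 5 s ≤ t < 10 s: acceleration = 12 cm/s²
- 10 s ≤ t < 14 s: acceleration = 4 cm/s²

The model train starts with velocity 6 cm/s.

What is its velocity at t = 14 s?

Δv equals the area under the a-t graph; then v = v₀ + Δv.
0–3 s: 4 × 3 = 12 cm/s
3–5 s: -7 × 2 = -14 cm/s
5–10 s: 12 × 5 = 60 cm/s
10–14 s: 4 × 4 = 16 cm/s
Δv = 74 cm/s, so v(14) = 6 + (74) = 80 cm/s.

80 cm/s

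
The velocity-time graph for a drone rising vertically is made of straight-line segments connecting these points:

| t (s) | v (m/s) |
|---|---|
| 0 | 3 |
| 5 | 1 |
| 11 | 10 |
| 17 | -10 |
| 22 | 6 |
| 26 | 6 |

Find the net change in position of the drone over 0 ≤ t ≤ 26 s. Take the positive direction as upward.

Displacement is the signed area under the v-t curve.
0–5 s: ½(3 + 1)(5) = 10 m
5–11 s: ½(1 + 10)(6) = 33 m
11–17 s: ½(10 + -10)(6) = 0 m
17–22 s: ½(-10 + 6)(5) = -10 m
22–26 s: 6 × 4 = 24 m
Net displacement = 57 m

57 m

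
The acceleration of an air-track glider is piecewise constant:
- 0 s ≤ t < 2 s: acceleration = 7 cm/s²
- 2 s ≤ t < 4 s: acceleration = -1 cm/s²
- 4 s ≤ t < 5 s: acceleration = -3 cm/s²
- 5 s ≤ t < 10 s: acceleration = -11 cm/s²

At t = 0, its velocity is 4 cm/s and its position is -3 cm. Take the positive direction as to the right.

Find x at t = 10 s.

On each constant-a segment, Δv = aΔt and Δx = v₀Δt + ½aΔt²; chain segment to segment.
0–2 s: v starts 4 cm/s; Δx = 4·2 + ½·7·2² = 22 cm; v ends 18 cm/s.
2–4 s: v starts 18 cm/s; Δx = 18·2 + ½·-1·2² = 34 cm; v ends 16 cm/s.
4–5 s: v starts 16 cm/s; Δx = 16·1 + ½·-3·1² = 14.5 cm; v ends 13 cm/s.
5–10 s: v starts 13 cm/s; Δx = 13·5 + ½·-11·5² = -72.5 cm; v ends -42 cm/s.
x(10) = -3 + Σ Δx = -5 cm.

-5 cm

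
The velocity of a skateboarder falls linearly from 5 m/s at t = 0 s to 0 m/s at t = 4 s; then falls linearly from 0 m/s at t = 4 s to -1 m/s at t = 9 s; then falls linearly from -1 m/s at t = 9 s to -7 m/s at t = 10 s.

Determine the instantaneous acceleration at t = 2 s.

Acceleration is the slope of the v-t graph on 0–4 s: (0 − 5)/(4 − 0) = -1.25 m/s².

-1.25 m/s²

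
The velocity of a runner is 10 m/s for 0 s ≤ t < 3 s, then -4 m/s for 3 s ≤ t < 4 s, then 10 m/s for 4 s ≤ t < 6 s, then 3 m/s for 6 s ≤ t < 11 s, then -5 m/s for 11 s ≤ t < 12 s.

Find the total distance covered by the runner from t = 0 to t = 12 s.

Distance (not displacement) is the total path length: add the absolute areas under v-t.
0–3 s: |10| × 3 = 30 m
3–4 s: |-4| × 1 = 4 m
4–6 s: |10| × 2 = 20 m
6–11 s: |3| × 5 = 15 m
11–12 s: |-5| × 1 = 5 m
Total distance = 74 m

74 m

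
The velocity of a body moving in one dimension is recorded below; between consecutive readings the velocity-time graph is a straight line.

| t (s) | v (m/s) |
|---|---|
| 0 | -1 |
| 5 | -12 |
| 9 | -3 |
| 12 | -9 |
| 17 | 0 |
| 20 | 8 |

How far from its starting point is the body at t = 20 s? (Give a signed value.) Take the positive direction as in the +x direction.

-91 m

Net displacement equals the area under the velocity-time graph (areas below the axis count negative).
0–5 s: ½(-1 + -12)(5) = -32.5 m
5–9 s: ½(-12 + -3)(4) = -30 m
9–12 s: ½(-3 + -9)(3) = -18 m
12–17 s: ½(-9 + 0)(5) = -22.5 m
17–20 s: ½(0 + 8)(3) = 12 m
Net displacement = -91 m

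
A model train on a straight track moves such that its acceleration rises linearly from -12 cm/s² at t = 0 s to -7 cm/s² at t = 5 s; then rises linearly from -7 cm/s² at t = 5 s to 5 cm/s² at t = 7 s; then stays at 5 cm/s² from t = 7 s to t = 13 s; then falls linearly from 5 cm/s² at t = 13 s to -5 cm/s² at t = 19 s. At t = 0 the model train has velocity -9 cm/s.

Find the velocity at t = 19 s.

Δv equals the area under the a-t graph; then v = v₀ + Δv.
0–5 s: ½(-12 + -7)(5) = -47.5 cm/s
5–7 s: ½(-7 + 5)(2) = -2 cm/s
7–13 s: 5 × 6 = 30 cm/s
13–19 s: ½(5 + -5)(6) = 0 cm/s
Δv = -19.5 cm/s, so v(19) = -9 + (-19.5) = -28.5 cm/s.

-28.5 cm/s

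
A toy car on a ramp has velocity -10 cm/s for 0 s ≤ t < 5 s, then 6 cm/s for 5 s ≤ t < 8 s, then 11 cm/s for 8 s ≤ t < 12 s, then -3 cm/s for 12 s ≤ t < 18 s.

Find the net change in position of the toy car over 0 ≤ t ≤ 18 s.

Displacement is the signed area under the v-t curve.
0–5 s: -10 × 5 = -50 cm
5–8 s: 6 × 3 = 18 cm
8–12 s: 11 × 4 = 44 cm
12–18 s: -3 × 6 = -18 cm
Net displacement = -6 cm

-6 cm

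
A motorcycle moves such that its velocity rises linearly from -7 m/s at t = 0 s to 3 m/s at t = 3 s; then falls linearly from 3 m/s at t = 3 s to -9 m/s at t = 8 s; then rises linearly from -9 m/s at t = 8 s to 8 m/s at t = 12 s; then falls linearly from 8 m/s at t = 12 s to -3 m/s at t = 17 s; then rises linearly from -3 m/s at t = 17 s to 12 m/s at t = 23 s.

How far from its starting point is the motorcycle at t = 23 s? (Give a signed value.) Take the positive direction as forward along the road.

Net displacement equals the area under the velocity-time graph (areas below the axis count negative).
0–3 s: ½(-7 + 3)(3) = -6 m
3–8 s: ½(3 + -9)(5) = -15 m
8–12 s: ½(-9 + 8)(4) = -2 m
12–17 s: ½(8 + -3)(5) = 12.5 m
17–23 s: ½(-3 + 12)(6) = 27 m
Net displacement = 16.5 m

16.5 m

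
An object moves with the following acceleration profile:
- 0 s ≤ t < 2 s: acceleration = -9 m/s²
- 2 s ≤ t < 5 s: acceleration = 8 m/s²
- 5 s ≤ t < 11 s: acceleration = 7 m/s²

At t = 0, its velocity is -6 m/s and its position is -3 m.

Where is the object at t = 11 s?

On each constant-a segment, Δv = aΔt and Δx = v₀Δt + ½aΔt²; chain segment to segment.
0–2 s: v starts -6 m/s; Δx = -6·2 + ½·-9·2² = -30 m; v ends -24 m/s.
2–5 s: v starts -24 m/s; Δx = -24·3 + ½·8·3² = -36 m; v ends 0 m/s.
5–11 s: v starts 0 m/s; Δx = 0·6 + ½·7·6² = 126 m; v ends 42 m/s.
x(11) = -3 + Σ Δx = 57 m.

57 m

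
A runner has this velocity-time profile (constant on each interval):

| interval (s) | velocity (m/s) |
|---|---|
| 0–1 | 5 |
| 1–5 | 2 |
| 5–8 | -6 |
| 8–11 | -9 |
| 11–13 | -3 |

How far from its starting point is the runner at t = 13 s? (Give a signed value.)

Net displacement equals the area under the velocity-time graph (areas below the axis count negative).
0–1 s: 5 × 1 = 5 m
1–5 s: 2 × 4 = 8 m
5–8 s: -6 × 3 = -18 m
8–11 s: -9 × 3 = -27 m
11–13 s: -3 × 2 = -6 m
Net displacement = -38 m

-38 m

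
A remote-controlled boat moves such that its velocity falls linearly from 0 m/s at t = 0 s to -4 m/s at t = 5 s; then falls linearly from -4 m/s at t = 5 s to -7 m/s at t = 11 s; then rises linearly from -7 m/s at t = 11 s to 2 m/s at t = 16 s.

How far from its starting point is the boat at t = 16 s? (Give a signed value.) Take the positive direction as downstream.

-55.5 m

Displacement is the signed area under the v-t curve.
0–5 s: ½(0 + -4)(5) = -10 m
5–11 s: ½(-4 + -7)(6) = -33 m
11–16 s: ½(-7 + 2)(5) = -12.5 m
Net displacement = -55.5 m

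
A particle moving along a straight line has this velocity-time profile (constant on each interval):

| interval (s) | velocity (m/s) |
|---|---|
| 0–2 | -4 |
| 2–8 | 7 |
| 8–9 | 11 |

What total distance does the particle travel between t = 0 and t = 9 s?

61 m

Distance (not displacement) is the total path length: add the absolute areas under v-t.
0–2 s: |-4| × 2 = 8 m
2–8 s: |7| × 6 = 42 m
8–9 s: |11| × 1 = 11 m
Total distance = 61 m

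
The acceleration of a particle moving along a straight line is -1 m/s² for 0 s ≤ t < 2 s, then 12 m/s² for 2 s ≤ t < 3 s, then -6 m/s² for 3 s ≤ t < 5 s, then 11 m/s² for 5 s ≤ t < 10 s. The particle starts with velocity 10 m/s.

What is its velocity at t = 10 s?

Δv equals the area under the a-t graph; then v = v₀ + Δv.
0–2 s: -1 × 2 = -2 m/s
2–3 s: 12 × 1 = 12 m/s
3–5 s: -6 × 2 = -12 m/s
5–10 s: 11 × 5 = 55 m/s
Δv = 53 m/s, so v(10) = 10 + (53) = 63 m/s.

63 m/s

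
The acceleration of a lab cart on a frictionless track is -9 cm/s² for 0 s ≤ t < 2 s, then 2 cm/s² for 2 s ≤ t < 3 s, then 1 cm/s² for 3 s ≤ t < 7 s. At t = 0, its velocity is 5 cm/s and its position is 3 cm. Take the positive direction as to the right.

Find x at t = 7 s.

-53 cm

On each constant-a segment, Δv = aΔt and Δx = v₀Δt + ½aΔt²; chain segment to segment.
0–2 s: v starts 5 cm/s; Δx = 5·2 + ½·-9·2² = -8 cm; v ends -13 cm/s.
2–3 s: v starts -13 cm/s; Δx = -13·1 + ½·2·1² = -12 cm; v ends -11 cm/s.
3–7 s: v starts -11 cm/s; Δx = -11·4 + ½·1·4² = -36 cm; v ends -7 cm/s.
x(7) = 3 + Σ Δx = -53 cm.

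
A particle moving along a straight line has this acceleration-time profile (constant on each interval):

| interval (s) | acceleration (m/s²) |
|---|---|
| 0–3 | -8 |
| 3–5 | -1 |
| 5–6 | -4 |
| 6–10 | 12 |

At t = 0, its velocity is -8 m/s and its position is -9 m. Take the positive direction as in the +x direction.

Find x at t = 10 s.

On each constant-a segment, Δv = aΔt and Δx = v₀Δt + ½aΔt²; chain segment to segment.
0–3 s: v starts -8 m/s; Δx = -8·3 + ½·-8·3² = -60 m; v ends -32 m/s.
3–5 s: v starts -32 m/s; Δx = -32·2 + ½·-1·2² = -66 m; v ends -34 m/s.
5–6 s: v starts -34 m/s; Δx = -34·1 + ½·-4·1² = -36 m; v ends -38 m/s.
6–10 s: v starts -38 m/s; Δx = -38·4 + ½·12·4² = -56 m; v ends 10 m/s.
x(10) = -9 + Σ Δx = -227 m.

-227 m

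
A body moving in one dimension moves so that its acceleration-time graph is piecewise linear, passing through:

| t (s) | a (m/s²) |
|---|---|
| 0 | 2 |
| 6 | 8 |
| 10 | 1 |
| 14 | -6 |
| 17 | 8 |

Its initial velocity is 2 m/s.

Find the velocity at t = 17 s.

Δv equals the area under the a-t graph; then v = v₀ + Δv.
0–6 s: ½(2 + 8)(6) = 30 m/s
6–10 s: ½(8 + 1)(4) = 18 m/s
10–14 s: ½(1 + -6)(4) = -10 m/s
14–17 s: ½(-6 + 8)(3) = 3 m/s
Δv = 41 m/s, so v(17) = 2 + (41) = 43 m/s.

43 m/s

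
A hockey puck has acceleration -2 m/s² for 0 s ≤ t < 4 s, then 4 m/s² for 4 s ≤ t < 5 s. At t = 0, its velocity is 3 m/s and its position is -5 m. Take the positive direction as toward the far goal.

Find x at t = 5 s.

On each constant-a segment, Δv = aΔt and Δx = v₀Δt + ½aΔt²; chain segment to segment.
0–4 s: v starts 3 m/s; Δx = 3·4 + ½·-2·4² = -4 m; v ends -5 m/s.
4–5 s: v starts -5 m/s; Δx = -5·1 + ½·4·1² = -3 m; v ends -1 m/s.
x(5) = -5 + Σ Δx = -12 m.

-12 m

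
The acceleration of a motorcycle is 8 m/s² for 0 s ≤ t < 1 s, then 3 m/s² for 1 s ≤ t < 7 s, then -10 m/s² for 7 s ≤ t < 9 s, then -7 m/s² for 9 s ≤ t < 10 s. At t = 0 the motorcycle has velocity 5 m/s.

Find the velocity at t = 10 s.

Δv equals the area under the a-t graph; then v = v₀ + Δv.
0–1 s: 8 × 1 = 8 m/s
1–7 s: 3 × 6 = 18 m/s
7–9 s: -10 × 2 = -20 m/s
9–10 s: -7 × 1 = -7 m/s
Δv = -1 m/s, so v(10) = 5 + (-1) = 4 m/s.

4 m/s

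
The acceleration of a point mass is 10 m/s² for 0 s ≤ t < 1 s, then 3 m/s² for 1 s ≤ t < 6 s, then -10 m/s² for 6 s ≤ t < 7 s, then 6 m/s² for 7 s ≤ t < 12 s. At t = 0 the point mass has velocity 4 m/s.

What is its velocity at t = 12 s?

49 m/s

Δv equals the area under the a-t graph; then v = v₀ + Δv.
0–1 s: 10 × 1 = 10 m/s
1–6 s: 3 × 5 = 15 m/s
6–7 s: -10 × 1 = -10 m/s
7–12 s: 6 × 5 = 30 m/s
Δv = 45 m/s, so v(12) = 4 + (45) = 49 m/s.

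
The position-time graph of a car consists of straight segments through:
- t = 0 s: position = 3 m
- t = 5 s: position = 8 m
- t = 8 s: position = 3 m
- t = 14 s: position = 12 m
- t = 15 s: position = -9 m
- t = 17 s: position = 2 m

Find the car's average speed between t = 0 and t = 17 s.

3 m/s

Average speed = (total path length)/(elapsed time); on a piecewise-linear x-t graph the path length is Σ|Δx|.
0–5 s: |Δx| = |8 − 3| = 5 m
5–8 s: |Δx| = |3 − 8| = 5 m
8–14 s: |Δx| = |12 − 3| = 9 m
14–15 s: |Δx| = |-9 − 12| = 21 m
15–17 s: |Δx| = |2 − -9| = 11 m
Total path = 51 m; average speed = 51/17 = 3 m/s.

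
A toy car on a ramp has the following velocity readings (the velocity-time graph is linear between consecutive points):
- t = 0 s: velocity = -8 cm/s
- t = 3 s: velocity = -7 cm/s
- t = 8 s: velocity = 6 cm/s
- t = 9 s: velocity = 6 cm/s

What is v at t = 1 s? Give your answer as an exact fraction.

On 0–3 s the graph is linear from -8 to -7 cm/s: v(1) = -8 + (-7 − -8)·(1 − 0)/(3 − 0) = -23/3 cm/s.

-23/3 cm/s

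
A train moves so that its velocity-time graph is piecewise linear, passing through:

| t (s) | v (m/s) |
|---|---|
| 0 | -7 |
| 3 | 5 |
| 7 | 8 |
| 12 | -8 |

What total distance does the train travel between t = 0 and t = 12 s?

Distance (not displacement) is the total path length: add the absolute areas under v-t.
0–3 s: v = 0 at t = 1.75 s; triangle areas 6.125 + 3.125 = 9.25 m
3–7 s: |½(5 + 8)(4)| = 26 m
7–12 s: v = 0 at t = 9.5 s; triangle areas 10 + 10 = 20 m
Total distance = 55.25 m

55.25 m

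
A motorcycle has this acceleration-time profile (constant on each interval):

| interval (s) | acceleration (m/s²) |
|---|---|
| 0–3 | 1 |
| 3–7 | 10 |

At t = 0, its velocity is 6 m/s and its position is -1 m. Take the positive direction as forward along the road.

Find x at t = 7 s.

On each constant-a segment, Δv = aΔt and Δx = v₀Δt + ½aΔt²; chain segment to segment.
0–3 s: v starts 6 m/s; Δx = 6·3 + ½·1·3² = 22.5 m; v ends 9 m/s.
3–7 s: v starts 9 m/s; Δx = 9·4 + ½·10·4² = 116 m; v ends 49 m/s.
x(7) = -1 + Σ Δx = 137.5 m.

137.5 m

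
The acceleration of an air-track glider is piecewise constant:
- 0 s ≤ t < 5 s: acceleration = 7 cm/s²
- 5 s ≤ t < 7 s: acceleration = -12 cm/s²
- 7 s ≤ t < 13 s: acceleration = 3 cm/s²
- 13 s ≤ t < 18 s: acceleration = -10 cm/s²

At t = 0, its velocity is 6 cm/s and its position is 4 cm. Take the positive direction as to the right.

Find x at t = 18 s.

On each constant-a segment, Δv = aΔt and Δx = v₀Δt + ½aΔt²; chain segment to segment.
0–5 s: v starts 6 cm/s; Δx = 6·5 + ½·7·5² = 117.5 cm; v ends 41 cm/s.
5–7 s: v starts 41 cm/s; Δx = 41·2 + ½·-12·2² = 58 cm; v ends 17 cm/s.
7–13 s: v starts 17 cm/s; Δx = 17·6 + ½·3·6² = 156 cm; v ends 35 cm/s.
13–18 s: v starts 35 cm/s; Δx = 35·5 + ½·-10·5² = 50 cm; v ends -15 cm/s.
x(18) = 4 + Σ Δx = 385.5 cm.

385.5 cm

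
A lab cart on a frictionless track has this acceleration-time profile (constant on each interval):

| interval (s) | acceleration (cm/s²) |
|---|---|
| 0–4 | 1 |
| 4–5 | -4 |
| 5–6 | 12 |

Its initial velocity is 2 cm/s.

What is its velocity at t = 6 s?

14 cm/s

Δv equals the area under the a-t graph; then v = v₀ + Δv.
0–4 s: 1 × 4 = 4 cm/s
4–5 s: -4 × 1 = -4 cm/s
5–6 s: 12 × 1 = 12 cm/s
Δv = 12 cm/s, so v(6) = 2 + (12) = 14 cm/s.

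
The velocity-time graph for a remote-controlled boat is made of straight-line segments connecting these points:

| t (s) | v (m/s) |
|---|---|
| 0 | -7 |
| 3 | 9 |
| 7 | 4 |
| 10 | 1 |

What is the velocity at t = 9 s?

2 m/s

On 7–10 s the graph is linear from 4 to 1 m/s: v(9) = 4 + (1 − 4)·(9 − 7)/(10 − 7) = 2 m/s.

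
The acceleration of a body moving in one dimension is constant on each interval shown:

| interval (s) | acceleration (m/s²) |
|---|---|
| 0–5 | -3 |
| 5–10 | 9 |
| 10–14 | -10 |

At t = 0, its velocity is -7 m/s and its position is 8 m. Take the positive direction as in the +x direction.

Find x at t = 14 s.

-50 m

On each constant-a segment, Δv = aΔt and Δx = v₀Δt + ½aΔt²; chain segment to segment.
0–5 s: v starts -7 m/s; Δx = -7·5 + ½·-3·5² = -72.5 m; v ends -22 m/s.
5–10 s: v starts -22 m/s; Δx = -22·5 + ½·9·5² = 2.5 m; v ends 23 m/s.
10–14 s: v starts 23 m/s; Δx = 23·4 + ½·-10·4² = 12 m; v ends -17 m/s.
x(14) = 8 + Σ Δx = -50 m.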